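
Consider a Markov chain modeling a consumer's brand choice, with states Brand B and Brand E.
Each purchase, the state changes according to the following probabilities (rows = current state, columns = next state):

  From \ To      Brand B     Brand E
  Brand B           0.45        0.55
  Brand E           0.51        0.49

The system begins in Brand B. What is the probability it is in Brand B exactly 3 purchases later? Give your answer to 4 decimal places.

0.4810

Propagate the distribution vector 3 purchases from Brand B.
After 0 purchases: (1.0000, 0.0000)
After 1 purchase: (0.4500, 0.5500)
After 2 purchases: (0.4830, 0.5170)
After 3 purchases: (0.4810, 0.5190)
P(in Brand B after 3 purchases) = 0.4810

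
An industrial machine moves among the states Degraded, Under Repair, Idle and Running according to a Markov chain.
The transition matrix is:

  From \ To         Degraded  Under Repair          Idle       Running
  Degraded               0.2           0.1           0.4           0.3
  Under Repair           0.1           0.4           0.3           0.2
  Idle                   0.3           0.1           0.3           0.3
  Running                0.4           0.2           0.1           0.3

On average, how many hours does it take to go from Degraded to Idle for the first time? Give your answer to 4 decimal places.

3.3649

Let t(s) be the expected number of hours to first reach Idle from state s, with t(Idle) = 0. Conditioning on the first hour:
t(Degraded) = 1 + 0.2·t(Degraded) + 0.1·t(Under Repair) + 0.3·t(Running)
t(Under Repair) = 1 + 0.1·t(Degraded) + 0.4·t(Under Repair) + 0.2·t(Running)
t(Running) = 1 + 0.4·t(Degraded) + 0.2·t(Under Repair) + 0.3·t(Running)
Solving: t(Degraded) = 3.3649, t(Under Repair) = 3.6967, t(Running) = 4.4076.
Expected hours from Degraded to Idle: 3.3649.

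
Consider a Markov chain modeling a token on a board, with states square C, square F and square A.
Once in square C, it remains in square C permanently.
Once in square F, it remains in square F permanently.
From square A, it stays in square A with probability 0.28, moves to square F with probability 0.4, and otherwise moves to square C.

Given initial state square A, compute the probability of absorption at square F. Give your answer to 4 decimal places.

Let h(s) be the probability of absorption at square F starting from transient state s. Then h(square F) = 1 and h(square C) = 0. By first-step analysis:
h(square A) = 0.32·0 + 0.4·1 + 0.28·h(square A)
Solving: h(square A) = 0.5556.
Starting from square A, the probability is 0.5556.

0.5556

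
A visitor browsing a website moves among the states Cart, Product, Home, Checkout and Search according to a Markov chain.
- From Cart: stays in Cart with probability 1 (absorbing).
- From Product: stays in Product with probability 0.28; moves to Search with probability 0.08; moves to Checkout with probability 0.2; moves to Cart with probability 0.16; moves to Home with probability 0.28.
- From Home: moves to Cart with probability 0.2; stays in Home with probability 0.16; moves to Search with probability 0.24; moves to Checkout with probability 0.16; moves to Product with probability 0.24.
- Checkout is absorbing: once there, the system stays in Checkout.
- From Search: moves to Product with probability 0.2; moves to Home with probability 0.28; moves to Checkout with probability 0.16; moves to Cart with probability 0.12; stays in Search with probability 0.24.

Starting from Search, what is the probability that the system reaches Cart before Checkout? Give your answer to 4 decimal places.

Let h(s) be the probability of absorption at Cart starting from transient state s. Then h(Cart) = 1 and h(Checkout) = 0. By first-step analysis:
h(Product) = 0.16·1 + 0.28·h(Product) + 0.28·h(Home) + 0.2·0 + 0.08·h(Search)
h(Home) = 0.2·1 + 0.24·h(Product) + 0.16·h(Home) + 0.16·0 + 0.24·h(Search)
h(Search) = 0.12·1 + 0.2·h(Product) + 0.28·h(Home) + 0.16·0 + 0.24·h(Search)
Solving: h(Product) = 0.4713, h(Home) = 0.5066, h(Search) = 0.4686.
Starting from Search, the probability is 0.4686.

0.4686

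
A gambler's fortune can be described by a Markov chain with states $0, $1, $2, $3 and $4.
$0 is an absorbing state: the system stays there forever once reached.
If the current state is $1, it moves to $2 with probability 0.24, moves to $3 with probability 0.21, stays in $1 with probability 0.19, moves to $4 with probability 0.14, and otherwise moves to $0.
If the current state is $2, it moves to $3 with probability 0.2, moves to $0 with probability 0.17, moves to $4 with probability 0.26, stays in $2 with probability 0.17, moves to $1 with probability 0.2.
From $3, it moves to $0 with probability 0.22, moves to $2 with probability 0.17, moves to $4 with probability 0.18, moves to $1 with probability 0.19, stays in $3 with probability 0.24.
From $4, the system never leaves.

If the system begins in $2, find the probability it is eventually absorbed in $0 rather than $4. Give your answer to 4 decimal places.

0.4642

Let h(s) be the probability of absorption at $0 starting from transient state s. Then h($0) = 1 and h($4) = 0. By first-step analysis:
h($1) = 0.22·1 + 0.19·h($1) + 0.24·h($2) + 0.21·h($3) + 0.14·0
h($2) = 0.17·1 + 0.2·h($1) + 0.17·h($2) + 0.2·h($3) + 0.26·0
h($3) = 0.22·1 + 0.19·h($1) + 0.17·h($2) + 0.24·h($3) + 0.18·0
Solving: h($1) = 0.5465, h($2) = 0.4642, h($3) = 0.5299.
Starting from $2, the probability is 0.4642.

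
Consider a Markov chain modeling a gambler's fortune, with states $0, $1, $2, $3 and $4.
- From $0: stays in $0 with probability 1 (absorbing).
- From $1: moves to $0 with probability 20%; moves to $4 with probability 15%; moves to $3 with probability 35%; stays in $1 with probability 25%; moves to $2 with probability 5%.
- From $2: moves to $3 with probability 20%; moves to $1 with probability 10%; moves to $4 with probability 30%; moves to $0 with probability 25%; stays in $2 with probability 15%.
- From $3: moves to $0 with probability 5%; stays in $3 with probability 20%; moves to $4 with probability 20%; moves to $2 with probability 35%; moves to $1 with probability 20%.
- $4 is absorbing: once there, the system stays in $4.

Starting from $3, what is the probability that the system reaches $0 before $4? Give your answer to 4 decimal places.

0.3706

Let h(s) be the probability of absorption at $0 starting from transient state s. Then h($0) = 1 and h($4) = 0. By first-step analysis:
h($1) = 0.2·1 + 0.25·h($1) + 0.05·h($2) + 0.35·h($3) + 0.15·0
h($2) = 0.25·1 + 0.1·h($1) + 0.15·h($2) + 0.2·h($3) + 0.3·0
h($3) = 0.05·1 + 0.2·h($1) + 0.35·h($2) + 0.2·h($3) + 0.2·0
Solving: h($1) = 0.4687, h($2) = 0.4365, h($3) = 0.3706.
Starting from $3, the probability is 0.3706.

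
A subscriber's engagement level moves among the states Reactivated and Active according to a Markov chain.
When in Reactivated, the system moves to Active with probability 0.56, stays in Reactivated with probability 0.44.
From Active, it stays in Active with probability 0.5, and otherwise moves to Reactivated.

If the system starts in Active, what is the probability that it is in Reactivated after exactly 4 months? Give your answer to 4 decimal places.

0.4717

Propagate the distribution vector 4 months from Active.
After 0 months: (0.0000, 1.0000)
After 1 month: (0.5000, 0.5000)
After 2 months: (0.4700, 0.5300)
After 3 months: (0.4718, 0.5282)
After 4 months: (0.4717, 0.5283)
P(in Reactivated after 4 months) = 0.4717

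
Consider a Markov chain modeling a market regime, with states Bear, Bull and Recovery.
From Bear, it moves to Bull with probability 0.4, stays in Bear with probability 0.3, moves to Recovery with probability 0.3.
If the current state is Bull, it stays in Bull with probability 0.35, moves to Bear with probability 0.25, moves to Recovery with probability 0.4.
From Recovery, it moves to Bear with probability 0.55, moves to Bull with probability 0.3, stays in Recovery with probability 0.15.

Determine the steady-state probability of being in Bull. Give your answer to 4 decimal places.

Let the stationary distribution be π with π = πP and π_1 + π_2 + π_3 = 1.
π_1 = 0.3·π_1 + 0.25·π_2 + 0.55·π_3
π_2 = 0.4·π_1 + 0.35·π_2 + 0.3·π_3
Solving with the normalization constraint gives π = (0.3552, 0.3532, 0.2916).
So the stationary probability of Bull is 0.3532.

0.3532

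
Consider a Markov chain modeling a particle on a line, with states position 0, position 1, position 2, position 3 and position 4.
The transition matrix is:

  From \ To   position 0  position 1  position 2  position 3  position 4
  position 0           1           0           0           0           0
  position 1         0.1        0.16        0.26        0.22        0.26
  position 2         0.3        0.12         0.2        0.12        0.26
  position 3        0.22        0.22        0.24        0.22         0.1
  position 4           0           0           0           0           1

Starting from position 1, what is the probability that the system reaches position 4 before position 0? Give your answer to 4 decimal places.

0.5710

Let h(s) be the probability of absorption at position 4 starting from transient state s. Then h(position 4) = 1 and h(position 0) = 0. By first-step analysis:
h(position 1) = 0.1·0 + 0.16·h(position 1) + 0.26·h(position 2) + 0.22·h(position 3) + 0.26·1
h(position 2) = 0.3·0 + 0.12·h(position 1) + 0.2·h(position 2) + 0.12·h(position 3) + 0.26·1
h(position 3) = 0.22·0 + 0.22·h(position 1) + 0.24·h(position 2) + 0.22·h(position 3) + 0.1·1
Solving: h(position 1) = 0.5710, h(position 2) = 0.4760, h(position 3) = 0.4357.
Starting from position 1, the probability is 0.5710.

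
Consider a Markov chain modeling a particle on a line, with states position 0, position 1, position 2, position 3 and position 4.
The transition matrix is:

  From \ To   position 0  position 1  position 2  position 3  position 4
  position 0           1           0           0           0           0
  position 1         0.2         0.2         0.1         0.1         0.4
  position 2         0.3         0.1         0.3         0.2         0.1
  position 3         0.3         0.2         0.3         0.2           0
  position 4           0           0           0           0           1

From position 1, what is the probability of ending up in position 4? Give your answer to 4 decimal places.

0.5687

Let h(s) be the probability of absorption at position 4 starting from transient state s. Then h(position 4) = 1 and h(position 0) = 0. By first-step analysis:
h(position 1) = 0.2·0 + 0.2·h(position 1) + 0.1·h(position 2) + 0.1·h(position 3) + 0.4·1
h(position 2) = 0.3·0 + 0.1·h(position 1) + 0.3·h(position 2) + 0.2·h(position 3) + 0.1·1
h(position 3) = 0.3·0 + 0.2·h(position 1) + 0.3·h(position 2) + 0.2·h(position 3)
Solving: h(position 1) = 0.5687, h(position 2) = 0.2965, h(position 3) = 0.2534.
Starting from position 1, the probability is 0.5687.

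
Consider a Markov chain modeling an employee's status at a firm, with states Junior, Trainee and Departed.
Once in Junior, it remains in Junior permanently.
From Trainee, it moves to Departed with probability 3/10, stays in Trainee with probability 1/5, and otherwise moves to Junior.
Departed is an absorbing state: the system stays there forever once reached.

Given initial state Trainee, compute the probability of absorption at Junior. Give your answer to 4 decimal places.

Let h(s) be the probability of absorption at Junior starting from transient state s. Then h(Junior) = 1 and h(Departed) = 0. By first-step analysis:
h(Trainee) = 0.5·1 + 0.2·h(Trainee) + 0.3·0
Solving: h(Trainee) = 0.6250.
Starting from Trainee, the probability is 0.6250.

0.6250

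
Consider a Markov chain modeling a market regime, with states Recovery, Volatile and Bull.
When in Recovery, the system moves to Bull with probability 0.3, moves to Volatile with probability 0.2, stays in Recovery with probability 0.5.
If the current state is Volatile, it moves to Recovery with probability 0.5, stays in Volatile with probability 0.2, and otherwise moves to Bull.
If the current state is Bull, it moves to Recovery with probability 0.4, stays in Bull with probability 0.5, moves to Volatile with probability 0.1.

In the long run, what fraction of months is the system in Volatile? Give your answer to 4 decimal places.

0.1625

Let the stationary distribution be π with π = πP and π_1 + π_2 + π_3 = 1.
π_1 = 0.5·π_1 + 0.5·π_2 + 0.4·π_3
π_2 = 0.2·π_1 + 0.2·π_2 + 0.1·π_3
Solving with the normalization constraint gives π = (0.4625, 0.1625, 0.3750).
So the stationary probability of Volatile is 0.1625.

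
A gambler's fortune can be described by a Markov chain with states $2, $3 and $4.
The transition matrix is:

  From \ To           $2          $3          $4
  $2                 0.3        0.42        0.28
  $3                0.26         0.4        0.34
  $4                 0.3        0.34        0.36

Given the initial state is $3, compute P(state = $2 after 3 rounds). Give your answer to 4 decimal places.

0.2846

Propagate the distribution vector 3 rounds from $3.
After 0 rounds: (0.0000, 1.0000, 0.0000)
After 1 round: (0.2600, 0.4000, 0.3400)
After 2 rounds: (0.2840, 0.3848, 0.3312)
After 3 rounds: (0.2846, 0.3858, 0.3296)
P(in $2 after 3 rounds) = 0.2846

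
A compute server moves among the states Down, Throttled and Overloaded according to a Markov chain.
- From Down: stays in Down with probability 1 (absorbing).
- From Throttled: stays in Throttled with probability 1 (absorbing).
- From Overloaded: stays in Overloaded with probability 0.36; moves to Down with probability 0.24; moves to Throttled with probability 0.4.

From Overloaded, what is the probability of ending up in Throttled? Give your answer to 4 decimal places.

0.6250

Let h(s) be the probability of absorption at Throttled starting from transient state s. Then h(Throttled) = 1 and h(Down) = 0. By first-step analysis:
h(Overloaded) = 0.24·0 + 0.4·1 + 0.36·h(Overloaded)
Solving: h(Overloaded) = 0.6250.
Starting from Overloaded, the probability is 0.6250.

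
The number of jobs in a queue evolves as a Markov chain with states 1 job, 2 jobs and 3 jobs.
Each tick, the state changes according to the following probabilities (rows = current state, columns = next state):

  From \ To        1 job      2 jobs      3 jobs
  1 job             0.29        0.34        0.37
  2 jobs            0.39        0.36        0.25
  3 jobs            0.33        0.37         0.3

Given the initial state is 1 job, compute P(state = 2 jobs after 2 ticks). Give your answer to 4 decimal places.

0.3579

Sum over the intermediate state after 1 tick:
P = P(1 job→1 job)·P(1 job→2 jobs) + P(1 job→2 jobs)·P(2 jobs→2 jobs) + P(1 job→3 jobs)·P(3 jobs→2 jobs)
  = 0.29×0.34 + 0.34×0.36 + 0.37×0.37
  = 0.0986 + 0.1224 + 0.1369 = 0.3579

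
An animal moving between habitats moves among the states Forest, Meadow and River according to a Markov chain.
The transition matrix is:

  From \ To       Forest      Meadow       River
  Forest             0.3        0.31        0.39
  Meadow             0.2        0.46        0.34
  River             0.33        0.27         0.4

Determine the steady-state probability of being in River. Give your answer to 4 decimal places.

0.3764

Let the stationary distribution be π with π = πP and π_1 + π_2 + π_3 = 1.
π_1 = 0.3·π_1 + 0.2·π_2 + 0.33·π_3
π_2 = 0.31·π_1 + 0.46·π_2 + 0.27·π_3
Solving with the normalization constraint gives π = (0.2766, 0.3470, 0.3764).
So the stationary probability of River is 0.3764.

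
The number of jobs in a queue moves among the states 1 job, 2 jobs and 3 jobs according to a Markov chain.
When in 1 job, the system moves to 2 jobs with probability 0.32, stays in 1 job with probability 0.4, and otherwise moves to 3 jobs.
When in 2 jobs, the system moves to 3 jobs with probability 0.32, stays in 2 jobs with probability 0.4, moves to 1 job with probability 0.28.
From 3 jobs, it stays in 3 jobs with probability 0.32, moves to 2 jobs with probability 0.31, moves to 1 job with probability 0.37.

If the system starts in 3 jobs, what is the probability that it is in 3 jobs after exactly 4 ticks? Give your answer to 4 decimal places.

Propagate the distribution vector 4 ticks from 3 jobs.
After 0 ticks: (0.0000, 0.0000, 1.0000)
After 1 tick: (0.3700, 0.3100, 0.3200)
After 2 ticks: (0.3532, 0.3416, 0.3052)
After 3 ticks: (0.3499, 0.3443, 0.3059)
After 4 ticks: (0.3495, 0.3445, 0.3060)
P(in 3 jobs after 4 ticks) = 0.3060

0.3060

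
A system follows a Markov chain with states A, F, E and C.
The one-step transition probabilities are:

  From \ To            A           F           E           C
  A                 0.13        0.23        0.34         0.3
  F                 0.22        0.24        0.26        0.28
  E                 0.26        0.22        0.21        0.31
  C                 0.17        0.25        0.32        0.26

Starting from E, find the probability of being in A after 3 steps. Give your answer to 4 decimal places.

0.2002

Propagate the distribution vector 3 steps from E.
After 0 steps: (0.0000, 0.0000, 1.0000, 0.0000)
After 1 step: (0.2600, 0.2200, 0.2100, 0.3100)
After 2 steps: (0.1895, 0.2363, 0.2889, 0.2853)
After 3 steps: (0.2002, 0.2352, 0.2778, 0.2868)
P(in A after 3 steps) = 0.2002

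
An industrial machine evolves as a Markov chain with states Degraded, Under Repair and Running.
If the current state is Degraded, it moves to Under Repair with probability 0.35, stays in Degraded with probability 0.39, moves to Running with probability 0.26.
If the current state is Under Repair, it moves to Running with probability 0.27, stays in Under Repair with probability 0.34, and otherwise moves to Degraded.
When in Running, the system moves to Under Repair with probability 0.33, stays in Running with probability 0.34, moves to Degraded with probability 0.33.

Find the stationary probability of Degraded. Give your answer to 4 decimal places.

0.3728

Let the stationary distribution be π with π = πP and π_1 + π_2 + π_3 = 1.
π_1 = 0.39·π_1 + 0.39·π_2 + 0.33·π_3
π_2 = 0.35·π_1 + 0.34·π_2 + 0.33·π_3
Solving with the normalization constraint gives π = (0.3728, 0.3409, 0.2863).
So the stationary probability of Degraded is 0.3728.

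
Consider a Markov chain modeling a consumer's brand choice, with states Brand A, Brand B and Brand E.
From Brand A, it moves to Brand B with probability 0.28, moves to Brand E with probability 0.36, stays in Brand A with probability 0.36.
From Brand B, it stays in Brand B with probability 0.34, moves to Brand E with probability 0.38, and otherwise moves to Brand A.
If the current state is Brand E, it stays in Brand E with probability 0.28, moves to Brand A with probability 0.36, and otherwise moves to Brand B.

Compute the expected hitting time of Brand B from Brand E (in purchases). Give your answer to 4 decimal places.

Let t(s) be the expected number of purchases to first reach Brand B from state s, with t(Brand B) = 0. Conditioning on the first purchase:
t(Brand A) = 1 + 0.36·t(Brand A) + 0.36·t(Brand E)
t(Brand E) = 1 + 0.36·t(Brand A) + 0.28·t(Brand E)
Solving: t(Brand A) = 3.2609, t(Brand E) = 3.0193.
Expected purchases from Brand E to Brand B: 3.0193.

3.0193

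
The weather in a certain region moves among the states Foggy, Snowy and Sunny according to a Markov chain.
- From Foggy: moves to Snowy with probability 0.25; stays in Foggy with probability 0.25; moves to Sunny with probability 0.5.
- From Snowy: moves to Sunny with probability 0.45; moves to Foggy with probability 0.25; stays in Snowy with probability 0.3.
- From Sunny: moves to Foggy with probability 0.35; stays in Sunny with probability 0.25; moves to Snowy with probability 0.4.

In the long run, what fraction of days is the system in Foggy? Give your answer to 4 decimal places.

0.2887

Let the stationary distribution be π with π = πP and π_1 + π_2 + π_3 = 1.
π_1 = 0.25·π_1 + 0.25·π_2 + 0.35·π_3
π_2 = 0.25·π_1 + 0.3·π_2 + 0.4·π_3
Solving with the normalization constraint gives π = (0.2887, 0.3243, 0.3870).
So the stationary probability of Foggy is 0.2887.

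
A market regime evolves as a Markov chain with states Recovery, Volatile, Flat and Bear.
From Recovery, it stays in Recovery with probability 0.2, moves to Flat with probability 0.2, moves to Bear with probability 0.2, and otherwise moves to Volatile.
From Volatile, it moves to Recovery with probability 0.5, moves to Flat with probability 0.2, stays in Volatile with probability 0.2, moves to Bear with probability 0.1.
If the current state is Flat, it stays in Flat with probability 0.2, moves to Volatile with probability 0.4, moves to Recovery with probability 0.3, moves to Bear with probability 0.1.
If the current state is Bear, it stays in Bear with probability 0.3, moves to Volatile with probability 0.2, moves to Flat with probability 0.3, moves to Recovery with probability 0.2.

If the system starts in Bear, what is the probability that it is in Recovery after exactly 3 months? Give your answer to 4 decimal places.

0.3130

Propagate the distribution vector 3 months from Bear.
After 0 months: (0.0000, 0.0000, 0.0000, 1.0000)
After 1 month: (0.2000, 0.2000, 0.3000, 0.3000)
After 2 months: (0.2900, 0.3000, 0.2300, 0.1800)
After 3 months: (0.3130, 0.3040, 0.2180, 0.1650)
P(in Recovery after 3 months) = 0.3130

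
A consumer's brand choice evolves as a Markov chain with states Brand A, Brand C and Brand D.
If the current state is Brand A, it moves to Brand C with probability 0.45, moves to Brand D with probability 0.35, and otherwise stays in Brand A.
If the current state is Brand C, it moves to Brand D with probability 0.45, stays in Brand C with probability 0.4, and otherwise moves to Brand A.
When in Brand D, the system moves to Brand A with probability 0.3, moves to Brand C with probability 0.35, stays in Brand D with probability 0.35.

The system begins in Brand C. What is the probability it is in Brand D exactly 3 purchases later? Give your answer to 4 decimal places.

0.3885

Propagate the distribution vector 3 purchases from Brand C.
After 0 purchases: (0.0000, 1.0000, 0.0000)
After 1 purchase: (0.1500, 0.4000, 0.4500)
After 2 purchases: (0.2250, 0.3850, 0.3900)
After 3 purchases: (0.2198, 0.3918, 0.3885)
P(in Brand D after 3 purchases) = 0.3885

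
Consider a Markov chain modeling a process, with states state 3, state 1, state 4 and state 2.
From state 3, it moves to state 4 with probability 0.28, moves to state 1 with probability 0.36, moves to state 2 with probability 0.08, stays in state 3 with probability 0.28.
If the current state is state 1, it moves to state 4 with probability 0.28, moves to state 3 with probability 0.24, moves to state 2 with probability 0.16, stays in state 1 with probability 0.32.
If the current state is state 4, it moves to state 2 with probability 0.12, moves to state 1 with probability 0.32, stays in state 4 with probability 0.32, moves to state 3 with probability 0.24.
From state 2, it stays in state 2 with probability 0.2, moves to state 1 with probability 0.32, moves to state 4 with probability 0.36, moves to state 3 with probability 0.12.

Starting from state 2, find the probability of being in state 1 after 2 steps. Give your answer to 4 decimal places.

Propagate the distribution vector 2 steps from state 2.
After 0 steps: (0.0000, 0.0000, 0.0000, 1.0000)
After 1 step: (0.1200, 0.3200, 0.3600, 0.2000)
After 2 steps: (0.2208, 0.3248, 0.3104, 0.1440)
P(in state 1 after 2 steps) = 0.3248

0.3248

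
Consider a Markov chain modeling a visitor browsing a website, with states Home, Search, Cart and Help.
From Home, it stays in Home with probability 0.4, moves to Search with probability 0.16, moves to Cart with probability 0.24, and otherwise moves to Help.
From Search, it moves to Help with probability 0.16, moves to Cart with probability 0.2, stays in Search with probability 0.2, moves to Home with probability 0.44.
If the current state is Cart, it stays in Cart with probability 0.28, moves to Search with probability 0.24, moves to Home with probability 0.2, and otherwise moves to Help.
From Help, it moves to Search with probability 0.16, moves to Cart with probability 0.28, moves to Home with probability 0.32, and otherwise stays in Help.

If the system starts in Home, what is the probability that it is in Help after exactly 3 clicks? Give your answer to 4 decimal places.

0.2215

Propagate the distribution vector 3 clicks from Home.
After 0 clicks: (1.0000, 0.0000, 0.0000, 0.0000)
After 1 click: (0.4000, 0.1600, 0.2400, 0.2000)
After 2 clicks: (0.3424, 0.1856, 0.2512, 0.2208)
After 3 clicks: (0.3395, 0.1875, 0.2515, 0.2215)
P(in Help after 3 clicks) = 0.2215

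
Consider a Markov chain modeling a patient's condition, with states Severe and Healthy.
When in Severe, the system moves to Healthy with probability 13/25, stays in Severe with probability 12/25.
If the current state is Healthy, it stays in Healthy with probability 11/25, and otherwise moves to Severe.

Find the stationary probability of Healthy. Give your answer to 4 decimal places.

Let the stationary distribution be π with π = πP and π_1 + π_2 = 1.
π_1 = 0.48·π_1 + 0.56·π_2
Solving with the normalization constraint gives π = (0.5185, 0.4815).
So the stationary probability of Healthy is 0.4815.

0.4815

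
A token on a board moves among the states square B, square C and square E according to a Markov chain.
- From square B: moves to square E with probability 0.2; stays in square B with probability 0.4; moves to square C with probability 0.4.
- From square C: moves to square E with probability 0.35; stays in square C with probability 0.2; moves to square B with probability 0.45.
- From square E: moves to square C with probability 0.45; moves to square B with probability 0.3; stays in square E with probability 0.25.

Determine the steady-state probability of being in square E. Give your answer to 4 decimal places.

Let the stationary distribution be π with π = πP and π_1 + π_2 + π_3 = 1.
π_1 = 0.4·π_1 + 0.45·π_2 + 0.3·π_3
π_2 = 0.4·π_1 + 0.2·π_2 + 0.45·π_3
Solving with the normalization constraint gives π = (0.3907, 0.3444, 0.2649).
So the stationary probability of square E is 0.2649.

0.2649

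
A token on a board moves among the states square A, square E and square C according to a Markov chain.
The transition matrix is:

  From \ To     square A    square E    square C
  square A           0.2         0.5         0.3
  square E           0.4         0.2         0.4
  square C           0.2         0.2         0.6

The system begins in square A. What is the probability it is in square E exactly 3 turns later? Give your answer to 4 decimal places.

0.2900

Propagate the distribution vector 3 turns from square A.
After 0 turns: (1.0000, 0.0000, 0.0000)
After 1 turn: (0.2000, 0.5000, 0.3000)
After 2 turns: (0.3000, 0.2600, 0.4400)
After 3 turns: (0.2520, 0.2900, 0.4580)
P(in square E after 3 turns) = 0.2900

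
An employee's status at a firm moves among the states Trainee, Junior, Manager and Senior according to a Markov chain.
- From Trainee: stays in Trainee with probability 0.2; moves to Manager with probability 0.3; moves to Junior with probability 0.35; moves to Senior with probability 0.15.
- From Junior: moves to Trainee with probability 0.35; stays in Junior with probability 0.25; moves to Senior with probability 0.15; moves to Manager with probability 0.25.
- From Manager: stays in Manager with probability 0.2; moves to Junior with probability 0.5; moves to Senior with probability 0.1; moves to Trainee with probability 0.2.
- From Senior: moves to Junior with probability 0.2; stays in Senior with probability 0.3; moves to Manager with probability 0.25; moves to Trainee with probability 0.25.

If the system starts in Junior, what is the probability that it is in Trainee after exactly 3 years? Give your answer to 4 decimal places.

0.2590

Propagate the distribution vector 3 years from Junior.
After 0 years: (0.0000, 1.0000, 0.0000, 0.0000)
After 1 year: (0.3500, 0.2500, 0.2500, 0.1500)
After 2 years: (0.2450, 0.3400, 0.2550, 0.1600)
After 3 years: (0.2590, 0.3303, 0.2495, 0.1613)
P(in Trainee after 3 years) = 0.2590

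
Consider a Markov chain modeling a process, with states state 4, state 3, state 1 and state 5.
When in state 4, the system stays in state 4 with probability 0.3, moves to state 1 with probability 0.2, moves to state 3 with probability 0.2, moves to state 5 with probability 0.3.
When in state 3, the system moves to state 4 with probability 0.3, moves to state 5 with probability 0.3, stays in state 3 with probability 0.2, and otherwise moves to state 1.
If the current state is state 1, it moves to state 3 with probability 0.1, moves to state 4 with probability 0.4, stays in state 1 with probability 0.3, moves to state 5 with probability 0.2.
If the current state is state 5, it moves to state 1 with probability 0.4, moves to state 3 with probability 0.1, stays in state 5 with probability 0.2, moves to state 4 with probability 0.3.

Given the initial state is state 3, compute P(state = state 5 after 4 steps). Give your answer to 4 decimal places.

0.2475

Propagate the distribution vector 4 steps from state 3.
After 0 steps: (0.0000, 1.0000, 0.0000, 0.0000)
After 1 step: (0.3000, 0.2000, 0.2000, 0.3000)
After 2 steps: (0.3200, 0.1500, 0.2800, 0.2500)
After 3 steps: (0.3280, 0.1470, 0.2780, 0.2470)
After 4 steps: (0.3278, 0.1475, 0.2772, 0.2475)
P(in state 5 after 4 steps) = 0.2475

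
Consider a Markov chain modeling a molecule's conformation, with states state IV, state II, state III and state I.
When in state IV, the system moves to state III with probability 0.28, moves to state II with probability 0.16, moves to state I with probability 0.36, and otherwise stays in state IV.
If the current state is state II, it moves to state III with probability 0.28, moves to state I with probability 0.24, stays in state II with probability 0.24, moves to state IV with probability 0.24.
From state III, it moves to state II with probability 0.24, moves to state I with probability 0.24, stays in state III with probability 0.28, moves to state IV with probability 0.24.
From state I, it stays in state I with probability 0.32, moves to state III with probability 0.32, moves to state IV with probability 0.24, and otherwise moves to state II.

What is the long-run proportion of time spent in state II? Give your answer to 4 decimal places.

0.1866

Let the stationary distribution be π with π = πP and π_1 + π_2 + π_3 + π_4 = 1.
π_1 = 0.2·π_1 + 0.24·π_2 + 0.24·π_3 + 0.24·π_4
π_2 = 0.16·π_1 + 0.24·π_2 + 0.24·π_3 + 0.12·π_4
π_3 = 0.28·π_1 + 0.28·π_2 + 0.28·π_3 + 0.32·π_4
Solving with the normalization constraint gives π = (0.2308, 0.1866, 0.2916, 0.2910).
So the stationary probability of state II is 0.1866.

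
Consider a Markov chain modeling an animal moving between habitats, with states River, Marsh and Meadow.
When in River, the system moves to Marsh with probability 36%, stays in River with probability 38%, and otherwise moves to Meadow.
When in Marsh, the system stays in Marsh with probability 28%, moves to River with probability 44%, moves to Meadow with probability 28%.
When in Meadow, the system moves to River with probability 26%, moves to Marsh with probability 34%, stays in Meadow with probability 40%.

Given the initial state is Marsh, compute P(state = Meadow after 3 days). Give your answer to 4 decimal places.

Propagate the distribution vector 3 days from Marsh.
After 0 days: (0.0000, 1.0000, 0.0000)
After 1 day: (0.4400, 0.2800, 0.2800)
After 2 days: (0.3632, 0.3320, 0.3048)
After 3 days: (0.3633, 0.3273, 0.3093)
P(in Meadow after 3 days) = 0.3093

0.3093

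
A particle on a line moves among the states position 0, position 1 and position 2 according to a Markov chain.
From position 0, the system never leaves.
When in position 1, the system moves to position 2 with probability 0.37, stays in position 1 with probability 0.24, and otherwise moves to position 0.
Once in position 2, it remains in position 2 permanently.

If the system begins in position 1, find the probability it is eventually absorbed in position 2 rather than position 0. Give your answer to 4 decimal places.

Let h(s) be the probability of absorption at position 2 starting from transient state s. Then h(position 2) = 1 and h(position 0) = 0. By first-step analysis:
h(position 1) = 0.39·0 + 0.24·h(position 1) + 0.37·1
Solving: h(position 1) = 0.4868.
Starting from position 1, the probability is 0.4868.

0.4868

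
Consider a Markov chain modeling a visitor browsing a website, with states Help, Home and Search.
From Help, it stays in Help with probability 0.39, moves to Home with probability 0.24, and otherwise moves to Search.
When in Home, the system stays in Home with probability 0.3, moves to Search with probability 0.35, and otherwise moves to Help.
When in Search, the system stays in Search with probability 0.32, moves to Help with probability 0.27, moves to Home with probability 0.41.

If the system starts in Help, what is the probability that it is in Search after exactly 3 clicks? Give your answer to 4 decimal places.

0.3463

Propagate the distribution vector 3 clicks from Help.
After 0 clicks: (1.0000, 0.0000, 0.0000)
After 1 click: (0.3900, 0.2400, 0.3700)
After 2 clicks: (0.3360, 0.3173, 0.3467)
After 3 clicks: (0.3357, 0.3180, 0.3463)
P(in Search after 3 clicks) = 0.3463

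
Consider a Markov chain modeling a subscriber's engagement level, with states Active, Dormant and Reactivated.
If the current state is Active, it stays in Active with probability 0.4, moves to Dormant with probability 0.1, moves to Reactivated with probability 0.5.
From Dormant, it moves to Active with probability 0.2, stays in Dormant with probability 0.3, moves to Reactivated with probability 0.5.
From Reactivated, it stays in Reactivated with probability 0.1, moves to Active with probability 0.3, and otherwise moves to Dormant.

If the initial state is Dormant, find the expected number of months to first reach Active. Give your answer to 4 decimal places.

4.2424

Let t(s) be the expected number of months to first reach Active from state s, with t(Active) = 0. Conditioning on the first month:
t(Dormant) = 1 + 0.3·t(Dormant) + 0.5·t(Reactivated)
t(Reactivated) = 1 + 0.6·t(Dormant) + 0.1·t(Reactivated)
Solving: t(Dormant) = 4.2424, t(Reactivated) = 3.9394.
Expected months from Dormant to Active: 4.2424.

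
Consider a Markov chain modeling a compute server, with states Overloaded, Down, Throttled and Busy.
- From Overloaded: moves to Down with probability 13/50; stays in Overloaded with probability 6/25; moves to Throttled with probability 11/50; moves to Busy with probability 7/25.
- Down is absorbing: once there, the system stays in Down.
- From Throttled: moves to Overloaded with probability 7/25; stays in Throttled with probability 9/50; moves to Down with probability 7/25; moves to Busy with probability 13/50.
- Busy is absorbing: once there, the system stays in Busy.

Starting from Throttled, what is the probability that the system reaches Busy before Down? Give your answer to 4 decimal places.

Let h(s) be the probability of absorption at Busy starting from transient state s. Then h(Busy) = 1 and h(Down) = 0. By first-step analysis:
h(Overloaded) = 0.24·h(Overloaded) + 0.26·0 + 0.22·h(Throttled) + 0.28·1
h(Throttled) = 0.28·h(Overloaded) + 0.28·0 + 0.18·h(Throttled) + 0.26·1
Solving: h(Overloaded) = 0.5107, h(Throttled) = 0.4915.
Starting from Throttled, the probability is 0.4915.

0.4915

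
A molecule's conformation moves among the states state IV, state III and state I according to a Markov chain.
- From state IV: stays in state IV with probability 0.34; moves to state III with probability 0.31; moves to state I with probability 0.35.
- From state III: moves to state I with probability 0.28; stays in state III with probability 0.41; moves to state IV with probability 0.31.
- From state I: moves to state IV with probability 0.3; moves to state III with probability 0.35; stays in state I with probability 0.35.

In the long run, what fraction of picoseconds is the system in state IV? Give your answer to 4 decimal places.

Let the stationary distribution be π with π = πP and π_1 + π_2 + π_3 = 1.
π_1 = 0.34·π_1 + 0.31·π_2 + 0.3·π_3
π_2 = 0.31·π_1 + 0.41·π_2 + 0.35·π_3
Solving with the normalization constraint gives π = (0.3162, 0.3589, 0.3249).
So the stationary probability of state IV is 0.3162.

0.3162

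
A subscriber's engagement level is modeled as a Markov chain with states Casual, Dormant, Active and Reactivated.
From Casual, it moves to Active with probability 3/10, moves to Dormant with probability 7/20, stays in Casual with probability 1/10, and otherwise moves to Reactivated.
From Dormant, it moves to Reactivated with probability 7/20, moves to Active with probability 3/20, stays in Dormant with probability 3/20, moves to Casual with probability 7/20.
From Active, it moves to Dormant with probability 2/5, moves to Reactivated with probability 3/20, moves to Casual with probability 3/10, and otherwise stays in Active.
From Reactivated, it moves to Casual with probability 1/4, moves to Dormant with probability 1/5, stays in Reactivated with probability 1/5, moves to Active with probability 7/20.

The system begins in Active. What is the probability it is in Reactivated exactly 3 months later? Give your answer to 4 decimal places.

0.2396

Propagate the distribution vector 3 months from Active.
After 0 months: (0.0000, 0.0000, 1.0000, 0.0000)
After 1 month: (0.3000, 0.4000, 0.1500, 0.1500)
After 2 months: (0.2525, 0.2550, 0.2250, 0.2675)
After 3 months: (0.2489, 0.2701, 0.2414, 0.2396)
P(in Reactivated after 3 months) = 0.2396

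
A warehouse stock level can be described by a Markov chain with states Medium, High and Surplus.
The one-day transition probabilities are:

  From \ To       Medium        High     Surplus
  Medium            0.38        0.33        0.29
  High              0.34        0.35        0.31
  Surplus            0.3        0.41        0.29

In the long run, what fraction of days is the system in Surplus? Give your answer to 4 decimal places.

0.2972

Let the stationary distribution be π with π = πP and π_1 + π_2 + π_3 = 1.
π_1 = 0.38·π_1 + 0.34·π_2 + 0.3·π_3
π_2 = 0.33·π_1 + 0.35·π_2 + 0.41·π_3
Solving with the normalization constraint gives π = (0.3418, 0.3610, 0.2972).
So the stationary probability of Surplus is 0.2972.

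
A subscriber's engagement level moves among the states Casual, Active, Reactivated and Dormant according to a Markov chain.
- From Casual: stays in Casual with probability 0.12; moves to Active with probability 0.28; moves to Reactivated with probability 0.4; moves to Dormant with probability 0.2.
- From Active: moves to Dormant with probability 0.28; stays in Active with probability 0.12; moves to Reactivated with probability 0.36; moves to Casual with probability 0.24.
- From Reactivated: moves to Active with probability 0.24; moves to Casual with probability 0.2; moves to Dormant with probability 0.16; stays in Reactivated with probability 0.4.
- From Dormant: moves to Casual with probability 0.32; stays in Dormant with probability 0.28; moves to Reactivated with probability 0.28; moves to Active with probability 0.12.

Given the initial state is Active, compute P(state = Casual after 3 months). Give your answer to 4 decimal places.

Propagate the distribution vector 3 months from Active.
After 0 months: (0.0000, 1.0000, 0.0000, 0.0000)
After 1 month: (0.2400, 0.1200, 0.3600, 0.2800)
After 2 months: (0.2192, 0.2016, 0.3616, 0.2176)
After 3 months: (0.2166, 0.1985, 0.3658, 0.2191)
P(in Casual after 3 months) = 0.2166

0.2166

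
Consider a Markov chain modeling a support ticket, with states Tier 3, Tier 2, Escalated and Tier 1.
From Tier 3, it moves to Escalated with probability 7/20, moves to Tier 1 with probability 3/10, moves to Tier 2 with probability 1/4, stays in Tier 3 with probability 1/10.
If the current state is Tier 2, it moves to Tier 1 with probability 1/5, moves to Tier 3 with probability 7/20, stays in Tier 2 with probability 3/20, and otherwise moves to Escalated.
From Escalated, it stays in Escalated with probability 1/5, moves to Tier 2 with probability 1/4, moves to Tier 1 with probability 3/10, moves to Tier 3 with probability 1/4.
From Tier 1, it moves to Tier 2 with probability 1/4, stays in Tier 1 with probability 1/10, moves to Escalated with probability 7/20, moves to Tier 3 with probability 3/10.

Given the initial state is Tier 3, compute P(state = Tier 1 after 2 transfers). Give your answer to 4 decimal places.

0.2150

Propagate the distribution vector 2 transfers from Tier 3.
After 0 transfers: (1.0000, 0.0000, 0.0000, 0.0000)
After 1 transfer: (0.1000, 0.2500, 0.3500, 0.3000)
After 2 transfers: (0.2750, 0.2250, 0.2850, 0.2150)
P(in Tier 1 after 2 transfers) = 0.2150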